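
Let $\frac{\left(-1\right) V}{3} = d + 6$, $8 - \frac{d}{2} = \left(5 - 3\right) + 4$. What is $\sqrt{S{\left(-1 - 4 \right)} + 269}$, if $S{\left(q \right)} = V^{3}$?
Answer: $i \sqrt{26731} \approx 163.5 i$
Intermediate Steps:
$d = 4$ ($d = 16 - 2 \left(\left(5 - 3\right) + 4\right) = 16 - 2 \left(2 + 4\right) = 16 - 12 = 4$)
$V = -30$ ($V = - 3 \left(4 + 6\right) = \left(-3\right) 10 = -30$)
$S{\left(q \right)} = -27000$ ($S{\left(q \right)} = \left(-30\right)^{3} = -27000$)
$\sqrt{S{\left(-1 - 4 \right)} + 269} = \sqrt{-27000 + 269} = \sqrt{-26731} = i \sqrt{26731}$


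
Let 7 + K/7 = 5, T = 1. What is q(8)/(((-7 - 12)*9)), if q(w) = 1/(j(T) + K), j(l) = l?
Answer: 1/2223 ≈ 0.00044984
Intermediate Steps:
K = -14 (K = -49 + 7*5 = -49 + 35 = -14)
q(w) = -1/13 (q(w) = 1/(1 - 14) = 1/(-13) = -1/13)
q(8)/(((-7 - 12)*9)) = -1/(9*(-7 - 12))/13 = -1/(13*((-19*9))) = -1/13/(-171) = -1/13*(-1/171) = 1/2223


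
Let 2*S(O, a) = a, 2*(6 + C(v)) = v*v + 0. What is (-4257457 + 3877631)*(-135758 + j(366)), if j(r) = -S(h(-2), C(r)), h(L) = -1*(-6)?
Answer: 64283271544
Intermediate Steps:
h(L) = 6
C(v) = -6 + v²/2 (C(v) = -6 + (v*v + 0)/2 = -6 + (v² + 0)/2 = -6 + v²/2)
S(O, a) = a/2
j(r) = 3 - r²/4 (j(r) = -(-6 + r²/2)/2 = -(-3 + r²/4) = 3 - r²/4)
(-4257457 + 3877631)*(-135758 + j(366)) = (-4257457 + 3877631)*(-135758 + (3 - ¼*366²)) = -379826*(-135758 + (3 - ¼*133956)) = -379826*(-135758 + (3 - 33489)) = -379826*(-135758 - 33486) = -379826*(-169244) = 64283271544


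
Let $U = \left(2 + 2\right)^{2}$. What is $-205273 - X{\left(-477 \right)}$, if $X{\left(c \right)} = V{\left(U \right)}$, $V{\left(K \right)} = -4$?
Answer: $-205269$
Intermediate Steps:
$U = 16$ ($U = 4^{2} = 16$)
$X{\left(c \right)} = -4$
$-205273 - X{\left(-477 \right)} = -205273 - -4 = -205273 + 4 = -205269$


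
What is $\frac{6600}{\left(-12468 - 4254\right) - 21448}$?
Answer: $- \frac{60}{347} \approx -0.17291$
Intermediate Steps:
$\frac{6600}{\left(-12468 - 4254\right) - 21448} = \frac{6600}{-16722 - 21448} = \frac{6600}{-38170} = 6600 \left(- \frac{1}{38170}\right) = - \frac{60}{347}$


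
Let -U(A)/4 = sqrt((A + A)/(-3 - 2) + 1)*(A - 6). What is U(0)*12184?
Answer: 292416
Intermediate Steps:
U(A) = -4*sqrt(1 - 2*A/5)*(-6 + A) (U(A) = -4*sqrt((A + A)/(-3 - 2) + 1)*(A - 6) = -4*sqrt((2*A)/(-5) + 1)*(-6 + A) = -4*sqrt((2*A)*(-1/5) + 1)*(-6 + A) = -4*sqrt(-2*A/5 + 1)*(-6 + A) = -4*sqrt(1 - 2*A/5)*(-6 + A))
U(0)*12184 = (sqrt(25 - 10*0)*(24/5 - 4/5*0))*12184 = (sqrt(25 + 0)*(24/5 + 0))*12184 = (sqrt(25)*(24/5))*12184 = (5*(24/5))*12184 = 24*12184 = 292416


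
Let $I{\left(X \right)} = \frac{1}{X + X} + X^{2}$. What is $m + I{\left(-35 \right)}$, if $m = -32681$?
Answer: $- \frac{2201921}{70} \approx -31456.0$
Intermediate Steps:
$I{\left(X \right)} = X^{2} + \frac{1}{2 X}$ ($I{\left(X \right)} = \frac{1}{2 X} + X^{2} = X^{2} + \frac{1}{2 X}$)
$m + I{\left(-35 \right)} = -32681 + \frac{\frac{1}{2} + \left(-35\right)^{3}}{-35} = -32681 - \frac{\frac{1}{2} - 42875}{35} = -32681 - - \frac{85749}{70} = -32681 + \frac{85749}{70} = - \frac{2201921}{70}$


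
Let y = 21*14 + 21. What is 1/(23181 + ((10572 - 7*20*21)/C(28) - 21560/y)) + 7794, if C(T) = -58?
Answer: 46748669463/5998033 ≈ 7794.0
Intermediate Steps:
y = 315 (y = 294 + 21 = 315)
1/(23181 + ((10572 - 7*20*21)/C(28) - 21560/y)) + 7794 = 1/(23181 + ((10572 - 7*20*21)/(-58) - 21560/315)) + 7794 = 1/(23181 + ((10572 - 140*21)*(-1/58) - 21560*1/315)) + 7794 = 1/(23181 + ((10572 - 2940)*(-1/58) - 616/9)) + 7794 = 1/(23181 + (7632*(-1/58) - 616/9)) + 7794 = 1/(23181 + (-3816/29 - 616/9)) + 7794 = 1/(23181 - 52208/261) + 7794 = 1/(5998033/261) + 7794 = 261/5998033 + 7794 = 46748669463/5998033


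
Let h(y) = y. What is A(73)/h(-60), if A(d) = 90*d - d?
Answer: -6497/60 ≈ -108.28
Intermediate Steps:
A(d) = 89*d
A(73)/h(-60) = (89*73)/(-60) = 6497*(-1/60) = -6497/60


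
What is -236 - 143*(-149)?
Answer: 21071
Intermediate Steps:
-236 - 143*(-149) = -236 + 21307 = 21071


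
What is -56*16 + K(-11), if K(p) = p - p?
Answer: -896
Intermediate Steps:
K(p) = 0
-56*16 + K(-11) = -56*16 + 0 = -896 + 0 = -896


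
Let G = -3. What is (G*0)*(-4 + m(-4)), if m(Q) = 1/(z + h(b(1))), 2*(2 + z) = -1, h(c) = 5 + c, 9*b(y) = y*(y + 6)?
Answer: 0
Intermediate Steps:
b(y) = y*(6 + y)/9 (b(y) = (y*(y + 6))/9 = (y*(6 + y))/9 = y*(6 + y)/9)
z = -5/2 (z = -2 + (½)*(-1) = -2 - ½ = -5/2 ≈ -2.5000)
m(Q) = 18/59 (m(Q) = 1/(-5/2 + (5 + (⅑)*1*(6 + 1))) = 1/(-5/2 + (5 + (⅑)*1*7)) = 1/(-5/2 + (5 + 7/9)) = 1/(-5/2 + 52/9) = 1/(59/18) = 18/59)
(G*0)*(-4 + m(-4)) = (-3*0)*(-4 + 18/59) = 0*(-218/59) = 0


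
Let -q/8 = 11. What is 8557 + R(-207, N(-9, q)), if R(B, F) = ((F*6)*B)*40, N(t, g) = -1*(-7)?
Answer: -339203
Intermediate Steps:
q = -88 (q = -8*11 = -88)
N(t, g) = 7
R(B, F) = 240*B*F (R(B, F) = ((6*F)*B)*40 = (6*B*F)*40 = 240*B*F)
8557 + R(-207, N(-9, q)) = 8557 + 240*(-207)*7 = 8557 - 347760 = -339203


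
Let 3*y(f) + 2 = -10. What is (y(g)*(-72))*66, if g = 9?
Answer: 19008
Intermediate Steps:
y(f) = -4 (y(f) = -⅔ + (⅓)*(-10) = -⅔ - 10/3 = -4)
(y(g)*(-72))*66 = -4*(-72)*66 = 288*66 = 19008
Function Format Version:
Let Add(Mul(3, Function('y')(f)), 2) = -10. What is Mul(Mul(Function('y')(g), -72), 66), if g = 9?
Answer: 19008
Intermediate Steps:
Function('y')(f) = -4 (Function('y')(f) = Add(Rational(-2, 3), Mul(Rational(1, 3), -10)) = Add(Rational(-2, 3), Rational(-10, 3)) = -4)
Mul(Mul(Function('y')(g), -72), 66) = Mul(Mul(-4, -72), 66) = Mul(288, 66) = 19008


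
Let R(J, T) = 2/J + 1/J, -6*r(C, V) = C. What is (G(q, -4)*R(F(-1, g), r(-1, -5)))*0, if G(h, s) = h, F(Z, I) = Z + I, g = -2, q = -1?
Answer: 0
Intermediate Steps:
F(Z, I) = I + Z
r(C, V) = -C/6
R(J, T) = 3/J (R(J, T) = 2/J + 1/J = 3/J)
(G(q, -4)*R(F(-1, g), r(-1, -5)))*0 = -3/(-2 - 1)*0 = -3/(-3)*0 = -3*(-1)/3*0 = -1*(-1)*0 = 1*0 = 0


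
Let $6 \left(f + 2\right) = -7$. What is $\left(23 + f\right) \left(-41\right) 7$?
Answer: $- \frac{34153}{6} \approx -5692.2$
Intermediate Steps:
$f = - \frac{19}{6}$ ($f = -2 + \frac{1}{6} \left(-7\right) = -2 - \frac{7}{6} = - \frac{19}{6} \approx -3.1667$)
$\left(23 + f\right) \left(-41\right) 7 = \left(23 - \frac{19}{6}\right) \left(-41\right) 7 = \frac{119}{6} \left(-41\right) 7 = \left(- \frac{4879}{6}\right) 7 = - \frac{34153}{6}$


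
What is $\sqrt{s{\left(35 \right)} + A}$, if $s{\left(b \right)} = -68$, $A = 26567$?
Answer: $11 \sqrt{219} \approx 162.79$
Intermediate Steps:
$\sqrt{s{\left(35 \right)} + A} = \sqrt{-68 + 26567} = \sqrt{26499} = 11 \sqrt{219}$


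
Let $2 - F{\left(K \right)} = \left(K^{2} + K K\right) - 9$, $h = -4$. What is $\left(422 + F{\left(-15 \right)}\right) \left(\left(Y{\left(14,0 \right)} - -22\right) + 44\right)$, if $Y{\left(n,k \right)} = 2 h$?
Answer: $-986$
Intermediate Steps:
$F{\left(K \right)} = 11 - 2 K^{2}$ ($F{\left(K \right)} = 2 - \left(\left(K^{2} + K K\right) - 9\right) = 2 - \left(\left(K^{2} + K^{2}\right) - 9\right) = 2 - \left(2 K^{2} - 9\right) = 2 - \left(-9 + 2 K^{2}\right) = 11 - 2 K^{2}$)
$Y{\left(n,k \right)} = -8$ ($Y{\left(n,k \right)} = 2 \left(-4\right) = -8$)
$\left(422 + F{\left(-15 \right)}\right) \left(\left(Y{\left(14,0 \right)} - -22\right) + 44\right) = \left(422 + \left(11 - 2 \left(-15\right)^{2}\right)\right) \left(\left(-8 - -22\right) + 44\right) = \left(422 + \left(11 - 450\right)\right) \left(\left(-8 + 22\right) + 44\right) = \left(422 + \left(11 - 450\right)\right) \left(14 + 44\right) = \left(422 - 439\right) 58 = \left(-17\right) 58 = -986$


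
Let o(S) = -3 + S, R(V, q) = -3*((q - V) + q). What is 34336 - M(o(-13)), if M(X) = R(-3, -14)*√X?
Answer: 34336 - 300*I ≈ 34336.0 - 300.0*I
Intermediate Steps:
R(V, q) = -6*q + 3*V (R(V, q) = -3*(-V + 2*q) = -6*q + 3*V)
M(X) = 75*√X (M(X) = (-6*(-14) + 3*(-3))*√X = (84 - 9)*√X = 75*√X)
34336 - M(o(-13)) = 34336 - 75*√(-3 - 13) = 34336 - 75*√(-16) = 34336 - 75*4*I = 34336 - 300*I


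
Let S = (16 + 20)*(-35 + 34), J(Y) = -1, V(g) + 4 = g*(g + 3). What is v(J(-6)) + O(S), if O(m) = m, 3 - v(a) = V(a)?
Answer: -27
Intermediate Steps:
V(g) = -4 + g*(3 + g) (V(g) = -4 + g*(g + 3) = -4 + g*(3 + g))
S = -36 (S = 36*(-1) = -36)
v(a) = 7 - a² - 3*a (v(a) = 3 - (-4 + a² + 3*a) = 3 + (4 - a² - 3*a) = 7 - a² - 3*a)
v(J(-6)) + O(S) = (7 - 1*(-1)² - 3*(-1)) - 36 = (7 - 1*1 + 3) - 36 = (7 - 1 + 3) - 36 = 9 - 36 = -27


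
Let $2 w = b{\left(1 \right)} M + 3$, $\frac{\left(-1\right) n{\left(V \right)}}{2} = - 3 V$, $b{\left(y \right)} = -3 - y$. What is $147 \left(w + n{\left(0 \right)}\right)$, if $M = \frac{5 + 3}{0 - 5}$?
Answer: $\frac{6909}{10} \approx 690.9$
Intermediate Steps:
$M = - \frac{8}{5}$ ($M = \frac{8}{-5} = 8 \left(- \frac{1}{5}\right) = - \frac{8}{5} \approx -1.6$)
$n{\left(V \right)} = 6 V$ ($n{\left(V \right)} = - 2 \left(- 3 V\right) = 6 V$)
$w = \frac{47}{10}$ ($w = \frac{\left(-3 - 1\right) \left(- \frac{8}{5}\right) + 3}{2} = \frac{\left(-4\right) \left(- \frac{8}{5}\right) + 3}{2} = \frac{\frac{32}{5} + 3}{2} = \frac{1}{2} \cdot \frac{47}{5} = \frac{47}{10} \approx 4.7$)
$147 \left(w + n{\left(0 \right)}\right) = 147 \left(\frac{47}{10} + 6 \cdot 0\right) = 147 \left(\frac{47}{10} + 0\right) = 147 \cdot \frac{47}{10} = \frac{6909}{10}$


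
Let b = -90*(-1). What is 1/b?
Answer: 1/90 ≈ 0.011111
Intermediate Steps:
b = 90
1/b = 1/90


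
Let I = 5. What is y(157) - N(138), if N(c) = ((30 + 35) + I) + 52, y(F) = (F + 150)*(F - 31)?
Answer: 38560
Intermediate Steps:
y(F) = (-31 + F)*(150 + F) (y(F) = (150 + F)*(-31 + F) = (-31 + F)*(150 + F))
N(c) = 122 (N(c) = ((30 + 35) + 5) + 52 = (65 + 5) + 52 = 70 + 52 = 122)
y(157) - N(138) = (-4650 + 157² + 119*157) - 1*122 = (-4650 + 24649 + 18683) - 122 = 38682 - 122 = 38560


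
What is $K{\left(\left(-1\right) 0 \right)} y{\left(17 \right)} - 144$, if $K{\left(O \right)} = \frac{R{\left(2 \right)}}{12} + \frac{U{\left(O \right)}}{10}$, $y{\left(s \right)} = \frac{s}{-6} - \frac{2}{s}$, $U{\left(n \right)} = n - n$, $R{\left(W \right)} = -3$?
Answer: $- \frac{58451}{408} \approx -143.26$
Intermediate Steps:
$U{\left(n \right)} = 0$
$y{\left(s \right)} = - \frac{2}{s} - \frac{s}{6}$ ($y{\left(s \right)} = s \left(- \frac{1}{6}\right) - \frac{2}{s} = - \frac{s}{6} - \frac{2}{s} = - \frac{2}{s} - \frac{s}{6}$)
$K{\left(O \right)} = - \frac{1}{4}$ ($K{\left(O \right)} = - \frac{3}{12} + \frac{0}{10} = \left(-3\right) \frac{1}{12} + 0 \cdot \frac{1}{10} = - \frac{1}{4} + 0 = - \frac{1}{4}$)
$K{\left(\left(-1\right) 0 \right)} y{\left(17 \right)} - 144 = - \frac{- \frac{2}{17} - \frac{17}{6}}{4} - 144 = \left(- \frac{1}{4}\right) \left(- \frac{301}{102}\right) - 144 = \frac{301}{408} - 144 = - \frac{58451}{408}$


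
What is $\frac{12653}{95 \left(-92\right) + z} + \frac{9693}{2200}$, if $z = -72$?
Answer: $\frac{14394529}{4846600} \approx 2.97$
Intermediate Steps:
$\frac{12653}{95 \left(-92\right) + z} + \frac{9693}{2200} = \frac{12653}{95 \left(-92\right) - 72} + \frac{9693}{2200} = \frac{12653}{-8740 - 72} + 9693 \cdot \frac{1}{2200} = \frac{12653}{-8812} + \frac{9693}{2200} = 12653 \left(- \frac{1}{8812}\right) + \frac{9693}{2200} = - \frac{12653}{8812} + \frac{9693}{2200} = \frac{14394529}{4846600}$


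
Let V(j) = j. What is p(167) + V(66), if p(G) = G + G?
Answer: 400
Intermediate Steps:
p(G) = 2*G
p(167) + V(66) = 2*167 + 66 = 334 + 66 = 400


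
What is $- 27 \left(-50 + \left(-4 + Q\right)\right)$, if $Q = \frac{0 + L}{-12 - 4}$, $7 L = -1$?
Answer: $\frac{163269}{112} \approx 1457.8$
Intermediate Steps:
$L = - \frac{1}{7}$ ($L = \frac{1}{7} \left(-1\right) = - \frac{1}{7} \approx -0.14286$)
$Q = \frac{1}{112}$ ($Q = \frac{0 - \frac{1}{7}}{-12 - 4} = - \frac{1}{7 \left(-16\right)} = \left(- \frac{1}{7}\right) \left(- \frac{1}{16}\right) = \frac{1}{112} \approx 0.0089286$)
$- 27 \left(-50 + \left(-4 + Q\right)\right) = - 27 \left(-50 + \left(-4 + \frac{1}{112}\right)\right) = - 27 \left(-50 - \frac{447}{112}\right) = \left(-27\right) \left(- \frac{6047}{112}\right) = \frac{163269}{112}$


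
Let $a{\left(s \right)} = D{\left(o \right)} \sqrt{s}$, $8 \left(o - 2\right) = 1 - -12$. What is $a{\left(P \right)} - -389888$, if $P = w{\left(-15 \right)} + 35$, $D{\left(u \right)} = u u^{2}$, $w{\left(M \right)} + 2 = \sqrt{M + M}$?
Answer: $389888 + \frac{24389 \sqrt{33 + i \sqrt{30}}}{512} \approx 3.9016 \cdot 10^{5} + 22.632 i$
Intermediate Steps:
$w{\left(M \right)} = -2 + \sqrt{2} \sqrt{M}$ ($w{\left(M \right)} = -2 + \sqrt{M + M} = -2 + \sqrt{2 M} = -2 + \sqrt{2} \sqrt{M}$)
$o = \frac{29}{8}$ ($o = 2 + \frac{1 - -12}{8} = 2 + \frac{1 + 12}{8} = 2 + \frac{1}{8} \cdot 13 = 2 + \frac{13}{8} = \frac{29}{8} \approx 3.625$)
$D{\left(u \right)} = u^{3}$
$P = 33 + i \sqrt{30}$ ($P = \left(-2 + \sqrt{2} \sqrt{-15}\right) + 35 = \left(-2 + \sqrt{2} i \sqrt{15}\right) + 35 = \left(-2 + i \sqrt{30}\right) + 35 = 33 + i \sqrt{30} \approx 33.0 + 5.4772 i$)
$a{\left(s \right)} = \frac{24389 \sqrt{s}}{512}$ ($a{\left(s \right)} = \left(\frac{29}{8}\right)^{3} \sqrt{s} = \frac{24389 \sqrt{s}}{512}$)
$a{\left(P \right)} - -389888 = \frac{24389 \sqrt{33 + i \sqrt{30}}}{512} - -389888 = \frac{24389 \sqrt{33 + i \sqrt{30}}}{512} + 389888 = 389888 + \frac{24389 \sqrt{33 + i \sqrt{30}}}{512}$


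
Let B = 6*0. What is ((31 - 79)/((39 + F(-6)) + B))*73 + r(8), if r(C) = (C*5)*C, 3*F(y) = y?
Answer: 8336/37 ≈ 225.30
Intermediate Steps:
F(y) = y/3
B = 0
r(C) = 5*C² (r(C) = (5*C)*C = 5*C²)
((31 - 79)/((39 + F(-6)) + B))*73 + r(8) = ((31 - 79)/((39 + (⅓)*(-6)) + 0))*73 + 5*8² = -48/((39 - 2) + 0)*73 + 5*64 = -48/(37 + 0)*73 + 320 = -48/37*73 + 320 = -3504/37 + 320 = 8336/37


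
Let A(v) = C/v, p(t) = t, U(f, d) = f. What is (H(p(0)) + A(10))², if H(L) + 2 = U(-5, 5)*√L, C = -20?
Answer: 16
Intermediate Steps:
A(v) = -20/v
H(L) = -2 - 5*√L
(H(p(0)) + A(10))² = ((-2 - 5*√0) - 20/10)² = ((-2 - 5*0) - 20*⅒)² = ((-2 + 0) - 2)² = (-2 - 2)² = (-4)² = 16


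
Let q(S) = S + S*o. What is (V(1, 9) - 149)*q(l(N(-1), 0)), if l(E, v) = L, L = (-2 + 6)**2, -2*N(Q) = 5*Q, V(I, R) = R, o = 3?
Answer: -8960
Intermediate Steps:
N(Q) = -5*Q/2
L = 16 (L = 4**2 = 16)
l(E, v) = 16
q(S) = 4*S (q(S) = S + S*3 = S + 3*S = 4*S)
(V(1, 9) - 149)*q(l(N(-1), 0)) = (9 - 149)*(4*16) = -140*64 = -8960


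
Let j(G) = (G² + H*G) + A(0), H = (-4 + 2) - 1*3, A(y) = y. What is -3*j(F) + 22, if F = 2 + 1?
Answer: 40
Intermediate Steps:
F = 3
H = -5 (H = -2 - 3 = -5)
j(G) = G² - 5*G (j(G) = (G² - 5*G) + 0 = G² - 5*G)
-3*j(F) + 22 = -9*(-5 + 3) + 22 = -9*(-2) + 22 = -3*(-6) + 22 = 18 + 22 = 40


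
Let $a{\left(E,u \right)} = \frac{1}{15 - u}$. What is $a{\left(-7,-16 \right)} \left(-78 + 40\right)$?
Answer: $- \frac{38}{31} \approx -1.2258$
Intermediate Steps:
$a{\left(-7,-16 \right)} \left(-78 + 40\right) = - \frac{1}{-15 - 16} \left(-78 + 40\right) = - \frac{1}{-31} \left(-38\right) = \left(-1\right) \left(- \frac{1}{31}\right) \left(-38\right) = \frac{1}{31} \left(-38\right) = - \frac{38}{31}$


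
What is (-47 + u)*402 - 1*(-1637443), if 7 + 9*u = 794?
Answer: 4961105/3 ≈ 1.6537e+6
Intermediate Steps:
u = 787/9 (u = -7/9 + (⅑)*794 = -7/9 + 794/9 = 787/9 ≈ 87.444)
(-47 + u)*402 - 1*(-1637443) = (-47 + 787/9)*402 - 1*(-1637443) = (364/9)*402 + 1637443 = 48776/3 + 1637443 = 4961105/3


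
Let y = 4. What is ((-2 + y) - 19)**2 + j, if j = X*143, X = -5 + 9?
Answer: 861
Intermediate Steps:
X = 4
j = 572 (j = 4*143 = 572)
((-2 + y) - 19)**2 + j = ((-2 + 4) - 19)**2 + 572 = (2 - 19)**2 + 572 = (-17)**2 + 572 = 289 + 572 = 861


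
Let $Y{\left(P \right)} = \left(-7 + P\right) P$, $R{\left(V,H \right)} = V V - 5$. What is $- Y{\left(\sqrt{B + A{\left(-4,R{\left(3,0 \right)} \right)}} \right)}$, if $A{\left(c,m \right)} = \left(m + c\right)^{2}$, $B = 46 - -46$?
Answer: $-92 + 14 \sqrt{23} \approx -24.858$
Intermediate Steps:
$R{\left(V,H \right)} = -5 + V^{2}$ ($R{\left(V,H \right)} = V^{2} - 5 = -5 + V^{2}$)
$B = 92$ ($B = 46 + 46 = 92$)
$A{\left(c,m \right)} = \left(c + m\right)^{2}$
$Y{\left(P \right)} = P \left(-7 + P\right)$
$- Y{\left(\sqrt{B + A{\left(-4,R{\left(3,0 \right)} \right)}} \right)} = - \sqrt{92 + \left(-4 - \left(5 - 3^{2}\right)\right)^{2}} \left(-7 + \sqrt{92 + \left(-4 - \left(5 - 3^{2}\right)\right)^{2}}\right) = - \sqrt{92 + \left(-4 + \left(-5 + 9\right)\right)^{2}} \left(-7 + \sqrt{92 + \left(-4 + \left(-5 + 9\right)\right)^{2}}\right) = - \sqrt{92 + \left(-4 + 4\right)^{2}} \left(-7 + \sqrt{92 + \left(-4 + 4\right)^{2}}\right) = - \sqrt{92 + 0^{2}} \left(-7 + \sqrt{92 + 0^{2}}\right) = - \sqrt{92 + 0} \left(-7 + \sqrt{92 + 0}\right) = - \sqrt{92} \left(-7 + \sqrt{92}\right) = - 2 \sqrt{23} \left(-7 + 2 \sqrt{23}\right)$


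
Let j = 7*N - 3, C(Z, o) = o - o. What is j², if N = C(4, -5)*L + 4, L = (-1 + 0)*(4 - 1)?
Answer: 625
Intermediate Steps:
C(Z, o) = 0
L = -3 (L = -1*3 = -3)
N = 4 (N = 0*(-3) + 4 = 0 + 4 = 4)
j = 25 (j = 7*4 - 3 = 28 - 3 = 25)
j² = 25² = 625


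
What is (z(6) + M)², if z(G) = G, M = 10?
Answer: 256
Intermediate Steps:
(z(6) + M)² = (6 + 10)² = 16² = 256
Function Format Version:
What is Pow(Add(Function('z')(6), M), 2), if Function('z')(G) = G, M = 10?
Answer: 256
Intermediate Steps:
Pow(Add(Function('z')(6), M), 2) = Pow(Add(6, 10), 2) = Pow(16, 2) = 256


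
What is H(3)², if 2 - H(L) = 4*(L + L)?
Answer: 484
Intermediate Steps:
H(L) = 2 - 8*L (H(L) = 2 - 4*(L + L) = 2 - 4*2*L = 2 - 8*L)
H(3)² = (2 - 8*3)² = (2 - 24)² = (-22)² = 484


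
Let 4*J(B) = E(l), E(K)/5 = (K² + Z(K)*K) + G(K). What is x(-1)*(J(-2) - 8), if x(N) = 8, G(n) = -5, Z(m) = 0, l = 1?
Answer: -104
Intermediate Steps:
E(K) = -25 + 5*K² (E(K) = 5*((K² + 0*K) - 5) = 5*((K² + 0) - 5) = 5*(K² - 5) = 5*(-5 + K²) = -25 + 5*K²)
J(B) = -5 (J(B) = (-25 + 5*1²)/4 = (-25 + 5*1)/4 = (-25 + 5)/4 = (¼)*(-20) = -5)
x(-1)*(J(-2) - 8) = 8*(-5 - 8) = 8*(-13) = -104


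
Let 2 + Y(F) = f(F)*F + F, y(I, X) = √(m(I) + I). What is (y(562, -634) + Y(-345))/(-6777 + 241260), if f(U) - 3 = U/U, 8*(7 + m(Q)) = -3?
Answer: -1727/234483 + √986/312644 ≈ -0.0072647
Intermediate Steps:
m(Q) = -59/8 (m(Q) = -7 + (⅛)*(-3) = -7 - 3/8 = -59/8)
f(U) = 4 (f(U) = 3 + U/U = 3 + 1 = 4)
y(I, X) = √(-59/8 + I)
Y(F) = -2 + 5*F (Y(F) = -2 + (4*F + F) = -2 + 5*F)
(y(562, -634) + Y(-345))/(-6777 + 241260) = (√(-118 + 16*562)/4 + (-2 + 5*(-345)))/(-6777 + 241260) = (√(-118 + 8992)/4 + (-2 - 1725))/234483 = (√8874/4 - 1727)*(1/234483) = ((3*√986)/4 - 1727)*(1/234483) = (3*√986/4 - 1727)*(1/234483) = (-1727 + 3*√986/4)*(1/234483) = -1727/234483 + √986/312644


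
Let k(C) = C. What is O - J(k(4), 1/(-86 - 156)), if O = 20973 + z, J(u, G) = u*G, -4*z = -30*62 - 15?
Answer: 10377815/484 ≈ 21442.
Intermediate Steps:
z = 1875/4 (z = -(-30*62 - 15)/4 = -(-1860 - 15)/4 = -1/4*(-1875) = 1875/4 ≈ 468.75)
J(u, G) = G*u
O = 85767/4 (O = 20973 + 1875/4 = 85767/4 ≈ 21442.)
O - J(k(4), 1/(-86 - 156)) = 85767/4 - 4/(-86 - 156) = 85767/4 - 4/(-242) = 85767/4 - (-1)*4/242 = 85767/4 - 1*(-2/121) = 85767/4 + 2/121 = 10377815/484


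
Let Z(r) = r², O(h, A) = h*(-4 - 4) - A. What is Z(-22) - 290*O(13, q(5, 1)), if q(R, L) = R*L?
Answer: 32094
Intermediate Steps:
q(R, L) = L*R
O(h, A) = -A - 8*h (O(h, A) = h*(-8) - A = -8*h - A = -A - 8*h)
Z(-22) - 290*O(13, q(5, 1)) = (-22)² - 290*(-5 - 8*13) = 484 - 290*(-1*5 - 104) = 484 - 290*(-5 - 104) = 484 - 290*(-109) = 484 + 31610 = 32094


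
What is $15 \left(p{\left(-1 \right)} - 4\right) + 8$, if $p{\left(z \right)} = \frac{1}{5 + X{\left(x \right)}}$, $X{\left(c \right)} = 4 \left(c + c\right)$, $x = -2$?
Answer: $- \frac{587}{11} \approx -53.364$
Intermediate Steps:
$X{\left(c \right)} = 8 c$ ($X{\left(c \right)} = 4 \cdot 2 c = 8 c$)
$p{\left(z \right)} = - \frac{1}{11}$ ($p{\left(z \right)} = \frac{1}{5 + 8 \left(-2\right)} = \frac{1}{5 - 16} = \frac{1}{-11} = - \frac{1}{11}$)
$15 \left(p{\left(-1 \right)} - 4\right) + 8 = 15 \left(- \frac{1}{11} - 4\right) + 8 = 15 \left(- \frac{45}{11}\right) + 8 = - \frac{675}{11} + 8 = - \frac{587}{11}$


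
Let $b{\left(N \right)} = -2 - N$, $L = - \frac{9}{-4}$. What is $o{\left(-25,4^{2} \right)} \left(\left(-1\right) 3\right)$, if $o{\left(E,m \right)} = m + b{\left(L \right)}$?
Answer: $- \frac{141}{4} \approx -35.25$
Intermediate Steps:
$L = \frac{9}{4}$ ($L = \left(-9\right) \left(- \frac{1}{4}\right) = \frac{9}{4} \approx 2.25$)
$o{\left(E,m \right)} = - \frac{17}{4} + m$ ($o{\left(E,m \right)} = m - \frac{17}{4} = - \frac{17}{4} + m$)
$o{\left(-25,4^{2} \right)} \left(\left(-1\right) 3\right) = \left(- \frac{17}{4} + 4^{2}\right) \left(\left(-1\right) 3\right) = \left(- \frac{17}{4} + 16\right) \left(-3\right) = \frac{47}{4} \left(-3\right) = - \frac{141}{4}$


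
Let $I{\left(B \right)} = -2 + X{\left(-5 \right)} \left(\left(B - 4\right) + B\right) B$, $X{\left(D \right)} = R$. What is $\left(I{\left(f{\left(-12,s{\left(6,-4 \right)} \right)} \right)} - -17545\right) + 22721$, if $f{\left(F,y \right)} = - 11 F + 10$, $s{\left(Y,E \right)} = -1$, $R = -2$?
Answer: $-39256$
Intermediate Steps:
$X{\left(D \right)} = -2$
$f{\left(F,y \right)} = 10 - 11 F$
$I{\left(B \right)} = -2 - 2 B \left(-4 + 2 B\right)$ ($I{\left(B \right)} = -2 - 2 \left(\left(B - 4\right) + B\right) B = -2 - 2 \left(\left(-4 + B\right) + B\right) B = -2 - 2 \left(-4 + 2 B\right) B = -2 - 2 B \left(-4 + 2 B\right)$)
$\left(I{\left(f{\left(-12,s{\left(6,-4 \right)} \right)} \right)} - -17545\right) + 22721 = \left(\left(-2 - 4 \left(10 - -132\right)^{2} + 8 \left(10 - -132\right)\right) - -17545\right) + 22721 = \left(\left(-2 - 4 \left(10 + 132\right)^{2} + 8 \left(10 + 132\right)\right) + 17545\right) + 22721 = \left(\left(-2 - 4 \cdot 142^{2} + 8 \cdot 142\right) + 17545\right) + 22721 = \left(\left(-2 - 80656 + 1136\right) + 17545\right) + 22721 = \left(-79522 + 17545\right) + 22721 = -61977 + 22721 = -39256$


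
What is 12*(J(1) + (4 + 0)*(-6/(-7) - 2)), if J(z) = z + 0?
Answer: -300/7 ≈ -42.857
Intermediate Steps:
J(z) = z
12*(J(1) + (4 + 0)*(-6/(-7) - 2)) = 12*(1 + (4 + 0)*(-6/(-7) - 2)) = 12*(1 + 4*(-6*(-⅐) - 2)) = 12*(1 + 4*(6/7 - 2)) = 12*(1 + 4*(-8/7)) = 12*(1 - 32/7) = 12*(-25/7) = -300/7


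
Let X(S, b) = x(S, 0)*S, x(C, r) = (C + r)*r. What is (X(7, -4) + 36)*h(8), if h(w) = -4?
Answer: -144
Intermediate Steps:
x(C, r) = r*(C + r)
X(S, b) = 0 (X(S, b) = (0*(S + 0))*S = (0*S)*S = 0*S = 0)
(X(7, -4) + 36)*h(8) = (0 + 36)*(-4) = 36*(-4) = -144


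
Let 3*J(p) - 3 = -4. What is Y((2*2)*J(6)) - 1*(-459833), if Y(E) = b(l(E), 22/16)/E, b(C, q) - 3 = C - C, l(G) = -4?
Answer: 1839323/4 ≈ 4.5983e+5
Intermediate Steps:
J(p) = -⅓ (J(p) = 1 + (⅓)*(-4) = 1 - 4/3 = -⅓)
b(C, q) = 3 (b(C, q) = 3 + (C - C) = 3 + 0 = 3)
Y(E) = 3/E
Y((2*2)*J(6)) - 1*(-459833) = 3/(((2*2)*(-⅓))) - 1*(-459833) = 3/((4*(-⅓))) + 459833 = 3/(-4/3) + 459833 = 3*(-¾) + 459833 = -9/4 + 459833 = 1839323/4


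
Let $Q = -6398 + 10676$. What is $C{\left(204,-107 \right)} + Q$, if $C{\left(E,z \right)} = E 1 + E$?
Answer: $4686$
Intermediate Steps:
$C{\left(E,z \right)} = 2 E$ ($C{\left(E,z \right)} = E + E = 2 E$)
$Q = 4278$
$C{\left(204,-107 \right)} + Q = 2 \cdot 204 + 4278 = 408 + 4278 = 4686$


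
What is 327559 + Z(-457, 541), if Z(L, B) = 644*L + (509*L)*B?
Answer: -125810382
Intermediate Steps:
Z(L, B) = 644*L + 509*B*L
327559 + Z(-457, 541) = 327559 - 457*(644 + 509*541) = 327559 - 457*(644 + 275369) = 327559 - 457*276013 = 327559 - 126137941 = -125810382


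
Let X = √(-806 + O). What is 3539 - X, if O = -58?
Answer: 3539 - 12*I*√6 ≈ 3539.0 - 29.394*I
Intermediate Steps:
X = 12*I*√6 (X = √(-806 - 58) = √(-864) = 12*I*√6 ≈ 29.394*I)
3539 - X = 3539 - 12*I*√6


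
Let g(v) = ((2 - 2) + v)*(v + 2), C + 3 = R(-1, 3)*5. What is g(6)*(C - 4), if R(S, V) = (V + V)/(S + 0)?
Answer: -1776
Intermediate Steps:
R(S, V) = 2*V/S (R(S, V) = (2*V)/S = 2*V/S)
C = -33 (C = -3 + (2*3/(-1))*5 = -3 + (2*3*(-1))*5 = -3 - 6*5 = -3 - 30 = -33)
g(v) = v*(2 + v) (g(v) = (0 + v)*(2 + v) = v*(2 + v))
g(6)*(C - 4) = (6*(2 + 6))*(-33 - 4) = (6*8)*(-37) = 48*(-37) = -1776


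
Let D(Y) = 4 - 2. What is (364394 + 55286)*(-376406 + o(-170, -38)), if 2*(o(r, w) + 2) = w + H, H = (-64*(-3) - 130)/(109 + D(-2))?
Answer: -17535643042880/111 ≈ -1.5798e+11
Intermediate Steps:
D(Y) = 2
H = 62/111 (H = (-64*(-3) - 130)/(109 + 2) = (192 - 130)/111 = 62*(1/111) = 62/111 ≈ 0.55856)
o(r, w) = -191/111 + w/2 (o(r, w) = -2 + (w + 62/111)/2 = -2 + (62/111 + w)/2 = -2 + (31/111 + w/2) = -191/111 + w/2)
(364394 + 55286)*(-376406 + o(-170, -38)) = (364394 + 55286)*(-376406 + (-191/111 + (½)*(-38))) = 419680*(-376406 + (-191/111 - 19)) = 419680*(-376406 - 2300/111) = 419680*(-41783366/111) = -17535643042880/111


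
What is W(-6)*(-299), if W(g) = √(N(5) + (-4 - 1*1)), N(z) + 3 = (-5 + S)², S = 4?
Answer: -299*I*√7 ≈ -791.08*I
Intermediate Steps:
N(z) = -2 (N(z) = -3 + (-5 + 4)² = -3 + (-1)² = -3 + 1 = -2)
W(g) = I*√7 (W(g) = √(-2 + (-4 - 1*1)) = √(-2 + (-4 - 1)) = √(-2 - 5) = √(-7) = I*√7)
W(-6)*(-299) = (I*√7)*(-299) = -299*I*√7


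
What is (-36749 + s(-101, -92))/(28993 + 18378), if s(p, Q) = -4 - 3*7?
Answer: -36774/47371 ≈ -0.77630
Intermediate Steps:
s(p, Q) = -25 (s(p, Q) = -4 - 21 = -25)
(-36749 + s(-101, -92))/(28993 + 18378) = (-36749 - 25)/(28993 + 18378) = -36774/47371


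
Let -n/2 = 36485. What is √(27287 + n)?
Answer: I*√45683 ≈ 213.74*I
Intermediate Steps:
n = -72970 (n = -2*36485 = -72970)
√(27287 + n) = √(27287 - 72970) = √(-45683) = I*√45683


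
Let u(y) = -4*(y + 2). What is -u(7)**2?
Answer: -1296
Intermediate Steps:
u(y) = -8 - 4*y (u(y) = -4*(2 + y) = -8 - 4*y)
-u(7)**2 = -(-8 - 4*7)**2 = -(-8 - 28)**2 = -1*(-36)**2 = -1*1296 = -1296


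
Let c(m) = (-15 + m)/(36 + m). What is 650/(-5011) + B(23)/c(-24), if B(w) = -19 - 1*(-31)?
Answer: -248978/65143 ≈ -3.8220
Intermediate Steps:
B(w) = 12 (B(w) = -19 + 31 = 12)
c(m) = (-15 + m)/(36 + m)
650/(-5011) + B(23)/c(-24) = 650/(-5011) + 12/(((-15 - 24)/(36 - 24))) = 650*(-1/5011) + 12/((-39/12)) = -650/5011 + 12/(((1/12)*(-39))) = -650/5011 + 12/(-13/4) = -650/5011 + 12*(-4/13) = -650/5011 - 48/13 = -248978/65143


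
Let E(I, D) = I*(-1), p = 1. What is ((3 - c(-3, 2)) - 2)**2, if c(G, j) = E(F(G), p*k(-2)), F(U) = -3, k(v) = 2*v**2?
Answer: 4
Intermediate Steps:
E(I, D) = -I
c(G, j) = 3 (c(G, j) = -1*(-3) = 3)
((3 - c(-3, 2)) - 2)**2 = ((3 - 1*3) - 2)**2 = ((3 - 3) - 2)**2 = (0 - 2)**2 = (-2)**2 = 4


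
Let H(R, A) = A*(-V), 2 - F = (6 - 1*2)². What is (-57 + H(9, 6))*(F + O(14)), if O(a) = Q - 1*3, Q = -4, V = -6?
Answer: 441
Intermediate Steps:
O(a) = -7 (O(a) = -4 - 1*3 = -4 - 3 = -7)
F = -14 (F = 2 - (6 - 1*2)² = 2 - (6 - 2)² = 2 - 1*4² = 2 - 1*16 = 2 - 16 = -14)
H(R, A) = 6*A (H(R, A) = A*(-1*(-6)) = A*6 = 6*A)
(-57 + H(9, 6))*(F + O(14)) = (-57 + 6*6)*(-14 - 7) = (-57 + 36)*(-21) = -21*(-21) = 441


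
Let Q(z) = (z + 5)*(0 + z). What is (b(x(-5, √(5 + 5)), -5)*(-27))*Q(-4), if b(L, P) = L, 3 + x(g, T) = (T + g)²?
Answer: 3456 - 1080*√10 ≈ 40.740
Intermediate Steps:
x(g, T) = -3 + (T + g)²
Q(z) = z*(5 + z) (Q(z) = (5 + z)*z = z*(5 + z))
(b(x(-5, √(5 + 5)), -5)*(-27))*Q(-4) = ((-3 + (√(5 + 5) - 5)²)*(-27))*(-4*(5 - 4)) = ((-3 + (√10 - 5)²)*(-27))*(-4*1) = ((-3 + (-5 + √10)²)*(-27))*(-4) = (81 - 27*(-5 + √10)²)*(-4) = -324 + 108*(-5 + √10)²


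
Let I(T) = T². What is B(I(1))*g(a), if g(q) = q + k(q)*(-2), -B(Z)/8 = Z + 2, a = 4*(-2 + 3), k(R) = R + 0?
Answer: 96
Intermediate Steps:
k(R) = R
a = 4 (a = 4*1 = 4)
B(Z) = -16 - 8*Z (B(Z) = -8*(Z + 2) = -8*(2 + Z) = -16 - 8*Z)
g(q) = -q (g(q) = q + q*(-2) = q - 2*q = -q)
B(I(1))*g(a) = (-16 - 8*1²)*(-1*4) = (-16 - 8*1)*(-4) = (-16 - 8)*(-4) = -24*(-4) = 96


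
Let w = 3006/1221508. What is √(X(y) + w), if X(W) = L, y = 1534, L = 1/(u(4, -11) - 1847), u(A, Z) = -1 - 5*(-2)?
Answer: 2*√37742067151555/280641463 ≈ 0.043782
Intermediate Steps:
u(A, Z) = 9 (u(A, Z) = -1 + 10 = 9)
L = -1/1838 (L = 1/(9 - 1847) = 1/(-1838) = -1/1838 ≈ -0.00054407)
w = 1503/610754 (w = 3006*(1/1221508) = 1503/610754 ≈ 0.0024609)
X(W) = -1/1838
√(X(y) + w) = √(-1/1838 + 1503/610754) = √(537940/280641463) = 2*√37742067151555/280641463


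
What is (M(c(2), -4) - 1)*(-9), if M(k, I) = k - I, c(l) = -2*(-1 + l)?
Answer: -9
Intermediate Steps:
c(l) = 2 - 2*l
(M(c(2), -4) - 1)*(-9) = (((2 - 2*2) - 1*(-4)) - 1)*(-9) = (((2 - 4) + 4) - 1)*(-9) = ((-2 + 4) - 1)*(-9) = (2 - 1)*(-9) = 1*(-9) = -9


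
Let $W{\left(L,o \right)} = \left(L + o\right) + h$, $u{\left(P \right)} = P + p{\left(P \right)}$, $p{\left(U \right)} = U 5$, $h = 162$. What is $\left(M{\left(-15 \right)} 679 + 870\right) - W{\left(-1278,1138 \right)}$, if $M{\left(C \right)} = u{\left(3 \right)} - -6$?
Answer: $17144$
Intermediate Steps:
$p{\left(U \right)} = 5 U$
$u{\left(P \right)} = 6 P$ ($u{\left(P \right)} = P + 5 P = 6 P$)
$M{\left(C \right)} = 24$ ($M{\left(C \right)} = 6 \cdot 3 - -6 = 18 + 6 = 24$)
$W{\left(L,o \right)} = 162 + L + o$ ($W{\left(L,o \right)} = \left(L + o\right) + 162 = 162 + L + o$)
$\left(M{\left(-15 \right)} 679 + 870\right) - W{\left(-1278,1138 \right)} = \left(24 \cdot 679 + 870\right) - \left(162 - 1278 + 1138\right) = \left(16296 + 870\right) - 22 = 17166 - 22 = 17144$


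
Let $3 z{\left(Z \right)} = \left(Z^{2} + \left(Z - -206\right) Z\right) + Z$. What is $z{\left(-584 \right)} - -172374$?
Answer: $\frac{1078346}{3} \approx 3.5945 \cdot 10^{5}$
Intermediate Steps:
$z{\left(Z \right)} = \frac{Z}{3} + \frac{Z^{2}}{3} + \frac{Z \left(206 + Z\right)}{3}$ ($z{\left(Z \right)} = \frac{\left(Z^{2} + \left(Z - -206\right) Z\right) + Z}{3} = \frac{\left(Z^{2} + \left(Z + 206\right) Z\right) + Z}{3} = \frac{\left(Z^{2} + \left(206 + Z\right) Z\right) + Z}{3} = \frac{\left(Z^{2} + Z \left(206 + Z\right)\right) + Z}{3} = \frac{Z + Z^{2} + Z \left(206 + Z\right)}{3} = \frac{Z}{3} + \frac{Z^{2}}{3} + \frac{Z \left(206 + Z\right)}{3}$)
$z{\left(-584 \right)} - -172374 = \frac{1}{3} \left(-584\right) \left(207 + 2 \left(-584\right)\right) - -172374 = \frac{1}{3} \left(-584\right) \left(207 - 1168\right) + 172374 = \frac{1}{3} \left(-584\right) \left(-961\right) + 172374 = \frac{561224}{3} + 172374 = \frac{1078346}{3}$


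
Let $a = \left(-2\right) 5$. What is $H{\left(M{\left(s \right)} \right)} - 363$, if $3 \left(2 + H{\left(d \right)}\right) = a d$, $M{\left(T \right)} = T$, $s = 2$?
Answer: $- \frac{1115}{3} \approx -371.67$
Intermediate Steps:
$a = -10$
$H{\left(d \right)} = -2 - \frac{10 d}{3}$ ($H{\left(d \right)} = -2 + \frac{\left(-10\right) d}{3} = -2 - \frac{10 d}{3}$)
$H{\left(M{\left(s \right)} \right)} - 363 = \left(-2 - \frac{20}{3}\right) - 363 = - \frac{26}{3} - 363 = - \frac{1115}{3}$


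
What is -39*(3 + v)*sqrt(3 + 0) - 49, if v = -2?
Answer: -49 - 39*sqrt(3) ≈ -116.55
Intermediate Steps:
-39*(3 + v)*sqrt(3 + 0) - 49 = -39*(3 - 2)*sqrt(3 + 0) - 49 = -39*sqrt(3) - 49 = -49 - 39*sqrt(3)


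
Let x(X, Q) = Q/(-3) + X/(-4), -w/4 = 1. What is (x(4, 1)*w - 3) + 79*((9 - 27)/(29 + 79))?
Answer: -65/6 ≈ -10.833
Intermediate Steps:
w = -4 (w = -4*1 = -4)
x(X, Q) = -Q/3 - X/4 (x(X, Q) = Q*(-⅓) + X*(-¼) = -Q/3 - X/4)
(x(4, 1)*w - 3) + 79*((9 - 27)/(29 + 79)) = ((-⅓*1 - ¼*4)*(-4) - 3) + 79*((9 - 27)/(29 + 79)) = ((-⅓ - 1)*(-4) - 3) + 79*(-18/108) = (-4/3*(-4) - 3) + 79*(-18*1/108) = (16/3 - 3) + 79*(-⅙) = 7/3 - 79/6 = -65/6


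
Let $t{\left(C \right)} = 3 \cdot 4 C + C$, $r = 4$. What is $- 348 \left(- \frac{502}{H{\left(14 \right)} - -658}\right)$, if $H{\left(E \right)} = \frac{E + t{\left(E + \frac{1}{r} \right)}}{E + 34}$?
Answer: $\frac{33541632}{127133} \approx 263.83$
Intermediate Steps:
$t{\left(C \right)} = 13 C$ ($t{\left(C \right)} = 12 C + C = 13 C$)
$H{\left(E \right)} = \frac{\frac{13}{4} + 14 E}{34 + E}$ ($H{\left(E \right)} = \frac{E + 13 \left(E + \frac{1}{4}\right)}{E + 34} = \frac{E + 13 \left(E + \frac{1}{4}\right)}{34 + E} = \frac{E + 13 \left(\frac{1}{4} + E\right)}{34 + E} = \frac{E + \left(\frac{13}{4} + 13 E\right)}{34 + E} = \frac{\frac{13}{4} + 14 E}{34 + E}$)
$- 348 \left(- \frac{502}{H{\left(14 \right)} - -658}\right) = - 348 \left(- \frac{502}{\frac{13 + 56 \cdot 14}{4 \left(34 + 14\right)} - -658}\right) = - 348 \left(- \frac{502}{\frac{13 + 784}{4 \cdot 48} + 658}\right) = - 348 \left(- \frac{502}{\frac{1}{4} \cdot \frac{1}{48} \cdot 797 + 658}\right) = - 348 \left(- \frac{502}{\frac{797}{192} + 658}\right) = - 348 \left(- \frac{502}{\frac{127133}{192}}\right) = - 348 \left(\left(-502\right) \frac{192}{127133}\right) = \left(-348\right) \left(- \frac{96384}{127133}\right) = \frac{33541632}{127133}$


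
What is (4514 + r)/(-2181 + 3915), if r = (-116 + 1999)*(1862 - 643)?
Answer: 2299891/1734 ≈ 1326.3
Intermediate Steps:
r = 2295377 (r = 1883*1219 = 2295377)
(4514 + r)/(-2181 + 3915) = (4514 + 2295377)/(-2181 + 3915) = 2299891/1734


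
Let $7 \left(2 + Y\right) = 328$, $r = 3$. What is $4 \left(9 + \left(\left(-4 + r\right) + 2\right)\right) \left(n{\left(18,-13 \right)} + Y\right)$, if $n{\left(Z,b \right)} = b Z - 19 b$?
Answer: $\frac{16200}{7} \approx 2314.3$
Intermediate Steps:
$n{\left(Z,b \right)} = - 19 b + Z b$ ($n{\left(Z,b \right)} = Z b - 19 b = - 19 b + Z b$)
$Y = \frac{314}{7}$ ($Y = -2 + \frac{1}{7} \cdot 328 = -2 + \frac{328}{7} = \frac{314}{7} \approx 44.857$)
$4 \left(9 + \left(\left(-4 + r\right) + 2\right)\right) \left(n{\left(18,-13 \right)} + Y\right) = 4 \left(9 + \left(\left(-4 + 3\right) + 2\right)\right) \left(- 13 \left(-19 + 18\right) + \frac{314}{7}\right) = 4 \left(9 + \left(-1 + 2\right)\right) \left(\left(-13\right) \left(-1\right) + \frac{314}{7}\right) = 4 \left(9 + 1\right) \left(13 + \frac{314}{7}\right) = 4 \cdot 10 \cdot \frac{405}{7} = 40 \cdot \frac{405}{7} = \frac{16200}{7}$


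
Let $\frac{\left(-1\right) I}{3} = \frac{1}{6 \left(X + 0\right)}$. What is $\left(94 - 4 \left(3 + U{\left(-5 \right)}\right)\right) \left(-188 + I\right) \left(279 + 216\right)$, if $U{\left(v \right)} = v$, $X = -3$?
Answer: $-9483705$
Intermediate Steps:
$I = \frac{1}{6}$ ($I = - \frac{3}{6 \left(-3 + 0\right)} = - \frac{3}{6 \left(-3\right)} = - \frac{3}{-18} = \left(-3\right) \left(- \frac{1}{18}\right) = \frac{1}{6} \approx 0.16667$)
$\left(94 - 4 \left(3 + U{\left(-5 \right)}\right)\right) \left(-188 + I\right) \left(279 + 216\right) = \left(94 - 4 \left(3 - 5\right)\right) \left(-188 + \frac{1}{6}\right) \left(279 + 216\right) = \left(94 - -8\right) \left(- \frac{1127}{6}\right) 495 = \left(94 + 8\right) \left(- \frac{1127}{6}\right) 495 = 102 \left(- \frac{1127}{6}\right) 495 = \left(-19159\right) 495 = -9483705$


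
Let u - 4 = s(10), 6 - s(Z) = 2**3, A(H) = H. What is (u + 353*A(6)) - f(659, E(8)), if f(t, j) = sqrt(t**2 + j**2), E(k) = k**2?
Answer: 2120 - sqrt(438377) ≈ 1457.9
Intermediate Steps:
s(Z) = -2 (s(Z) = 6 - 1*2**3 = 6 - 1*8 = 6 - 8 = -2)
u = 2 (u = 4 - 2 = 2)
f(t, j) = sqrt(j**2 + t**2)
(u + 353*A(6)) - f(659, E(8)) = (2 + 353*6) - sqrt((8**2)**2 + 659**2) = (2 + 2118) - sqrt(64**2 + 434281) = 2120 - sqrt(4096 + 434281) = 2120 - sqrt(438377)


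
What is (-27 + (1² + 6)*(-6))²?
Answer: 4761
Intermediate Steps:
(-27 + (1² + 6)*(-6))² = (-27 + (1 + 6)*(-6))² = (-27 + 7*(-6))² = (-27 - 42)² = (-69)² = 4761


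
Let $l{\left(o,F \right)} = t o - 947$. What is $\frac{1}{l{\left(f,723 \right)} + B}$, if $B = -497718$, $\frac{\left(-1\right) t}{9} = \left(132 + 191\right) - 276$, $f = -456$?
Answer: $- \frac{1}{305777} \approx -3.2704 \cdot 10^{-6}$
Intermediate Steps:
$t = -423$ ($t = - 9 \left(\left(132 + 191\right) - 276\right) = - 9 \left(323 - 276\right) = \left(-9\right) 47 = -423$)
$l{\left(o,F \right)} = -947 - 423 o$ ($l{\left(o,F \right)} = - 423 o - 947 = -947 - 423 o$)
$\frac{1}{l{\left(f,723 \right)} + B} = \frac{1}{\left(-947 - -192888\right) - 497718} = \frac{1}{\left(-947 + 192888\right) - 497718} = \frac{1}{191941 - 497718} = \frac{1}{-305777} = - \frac{1}{305777}$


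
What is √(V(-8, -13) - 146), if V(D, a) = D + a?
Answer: I*√167 ≈ 12.923*I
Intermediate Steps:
√(V(-8, -13) - 146) = √((-8 - 13) - 146) = √(-21 - 146) = √(-167) = I*√167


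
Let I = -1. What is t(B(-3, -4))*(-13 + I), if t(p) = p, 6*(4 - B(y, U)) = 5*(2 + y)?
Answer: -203/3 ≈ -67.667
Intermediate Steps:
B(y, U) = 7/3 - 5*y/6 (B(y, U) = 4 - 5*(2 + y)/6 = 4 - (10 + 5*y)/6 = 4 + (-5/3 - 5*y/6) = 7/3 - 5*y/6)
t(B(-3, -4))*(-13 + I) = (7/3 - ⅚*(-3))*(-13 - 1) = (7/3 + 5/2)*(-14) = (29/6)*(-14) = -203/3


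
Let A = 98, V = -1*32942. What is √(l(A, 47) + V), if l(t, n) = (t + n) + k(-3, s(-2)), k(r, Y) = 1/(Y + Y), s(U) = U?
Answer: I*√131189/2 ≈ 181.1*I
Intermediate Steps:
V = -32942
k(r, Y) = 1/(2*Y)
l(t, n) = -¼ + n + t (l(t, n) = (t + n) + (½)/(-2) = (n + t) + (½)*(-½) = (n + t) - ¼ = -¼ + n + t)
√(l(A, 47) + V) = √((-¼ + 47 + 98) - 32942) = √(579/4 - 32942) = √(-131189/4) = I*√131189/2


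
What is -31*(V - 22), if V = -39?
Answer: 1891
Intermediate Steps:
-31*(V - 22) = -31*(-39 - 22) = -31*(-61) = 1891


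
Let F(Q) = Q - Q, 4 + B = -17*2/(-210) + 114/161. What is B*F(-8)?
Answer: 0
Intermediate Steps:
B = -7559/2415 (B = -4 + (-17*2/(-210) + 114/161) = -4 + (-34*(-1/210) + 114*(1/161)) = -4 + (17/105 + 114/161) = -4 + 2101/2415 = -7559/2415 ≈ -3.1300)
F(Q) = 0
B*F(-8) = -7559/2415*0 = 0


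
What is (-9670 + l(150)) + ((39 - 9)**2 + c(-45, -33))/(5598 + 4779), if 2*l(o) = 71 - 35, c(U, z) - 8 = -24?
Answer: -100157920/10377 ≈ -9651.9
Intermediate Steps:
c(U, z) = -16 (c(U, z) = 8 - 24 = -16)
l(o) = 18 (l(o) = (71 - 35)/2 = (1/2)*36 = 18)
(-9670 + l(150)) + ((39 - 9)**2 + c(-45, -33))/(5598 + 4779) = (-9670 + 18) + ((39 - 9)**2 - 16)/(5598 + 4779) = -9652 + (30**2 - 16)/10377 = -9652 + (900 - 16)*(1/10377) = -9652 + 884*(1/10377) = -9652 + 884/10377 = -100157920/10377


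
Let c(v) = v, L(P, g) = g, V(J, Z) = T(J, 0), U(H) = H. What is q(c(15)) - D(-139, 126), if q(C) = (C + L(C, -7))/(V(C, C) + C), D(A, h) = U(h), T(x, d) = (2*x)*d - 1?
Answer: -878/7 ≈ -125.43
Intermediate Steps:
T(x, d) = -1 + 2*d*x (T(x, d) = 2*d*x - 1 = -1 + 2*d*x)
D(A, h) = h
V(J, Z) = -1 (V(J, Z) = -1 + 2*0*J = -1 + 0 = -1)
q(C) = (-7 + C)/(-1 + C) (q(C) = (C - 7)/(-1 + C) = (-7 + C)/(-1 + C))
q(c(15)) - D(-139, 126) = (-7 + 15)/(-1 + 15) - 1*126 = 8/14 - 126 = (1/14)*8 - 126 = 4/7 - 126 = -878/7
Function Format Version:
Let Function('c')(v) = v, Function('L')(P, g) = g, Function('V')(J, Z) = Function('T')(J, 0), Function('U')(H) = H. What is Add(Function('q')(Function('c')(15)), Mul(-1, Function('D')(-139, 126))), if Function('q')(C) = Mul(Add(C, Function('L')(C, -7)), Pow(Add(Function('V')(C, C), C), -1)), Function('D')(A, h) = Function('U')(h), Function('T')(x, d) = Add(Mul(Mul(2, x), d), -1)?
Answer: Rational(-878, 7) ≈ -125.43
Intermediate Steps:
Function('T')(x, d) = Add(-1, Mul(2, d, x)) (Function('T')(x, d) = Add(Mul(2, d, x), -1) = Add(-1, Mul(2, d, x)))
Function('D')(A, h) = h
Function('V')(J, Z) = -1 (Function('V')(J, Z) = Add(-1, Mul(2, 0, J)) = Add(-1, 0) = -1)
Function('q')(C) = Mul(Pow(Add(-1, C), -1), Add(-7, C)) (Function('q')(C) = Mul(Add(C, -7), Pow(Add(-1, C), -1)) = Mul(Add(-7, C), Pow(Add(-1, C), -1)) = Mul(Pow(Add(-1, C), -1), Add(-7, C)))
Add(Function('q')(Function('c')(15)), Mul(-1, Function('D')(-139, 126))) = Add(Mul(Pow(Add(-1, 15), -1), Add(-7, 15)), Mul(-1, 126)) = Add(Mul(Pow(14, -1), 8), -126) = Add(Mul(Rational(1, 14), 8), -126) = Add(Rational(4, 7), -126) = Rational(-878, 7)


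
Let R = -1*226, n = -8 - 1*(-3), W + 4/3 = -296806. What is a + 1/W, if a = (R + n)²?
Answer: 47513808339/890422 ≈ 53361.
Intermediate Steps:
W = -890422/3 (W = -4/3 - 296806 = -890422/3 ≈ -2.9681e+5)
n = -5 (n = -8 + 3 = -5)
R = -226
a = 53361 (a = (-226 - 5)² = (-231)² = 53361)
a + 1/W = 53361 + 1/(-890422/3) = 53361 - 3/890422 = 47513808339/890422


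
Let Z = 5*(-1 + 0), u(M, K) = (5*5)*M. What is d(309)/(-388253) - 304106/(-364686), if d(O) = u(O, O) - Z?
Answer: 57625522019/70795216779 ≈ 0.81397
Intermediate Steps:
u(M, K) = 25*M
Z = -5 (Z = 5*(-1) = -5)
d(O) = 5 + 25*O (d(O) = 25*O - 1*(-5) = 25*O + 5 = 5 + 25*O)
d(309)/(-388253) - 304106/(-364686) = (5 + 25*309)/(-388253) - 304106/(-364686) = (5 + 7725)*(-1/388253) - 304106*(-1/364686) = 7730*(-1/388253) + 152053/182343 = -7730/388253 + 152053/182343 = 57625522019/70795216779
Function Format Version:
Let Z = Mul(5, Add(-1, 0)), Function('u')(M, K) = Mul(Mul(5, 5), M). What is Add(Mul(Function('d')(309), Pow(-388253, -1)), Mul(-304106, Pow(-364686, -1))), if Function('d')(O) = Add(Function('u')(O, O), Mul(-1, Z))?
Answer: Rational(57625522019, 70795216779) ≈ 0.81397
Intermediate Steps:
Function('u')(M, K) = Mul(25, M)
Z = -5 (Z = Mul(5, -1) = -5)
Function('d')(O) = Add(5, Mul(25, O)) (Function('d')(O) = Add(Mul(25, O), Mul(-1, -5)) = Add(Mul(25, O), 5) = Add(5, Mul(25, O)))
Add(Mul(Function('d')(309), Pow(-388253, -1)), Mul(-304106, Pow(-364686, -1))) = Add(Mul(Add(5, Mul(25, 309)), Pow(-388253, -1)), Mul(-304106, Pow(-364686, -1))) = Add(Mul(Add(5, 7725), Rational(-1, 388253)), Mul(-304106, Rational(-1, 364686))) = Add(Mul(7730, Rational(-1, 388253)), Rational(152053, 182343)) = Add(Rational(-7730, 388253), Rational(152053, 182343)) = Rational(57625522019, 70795216779)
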